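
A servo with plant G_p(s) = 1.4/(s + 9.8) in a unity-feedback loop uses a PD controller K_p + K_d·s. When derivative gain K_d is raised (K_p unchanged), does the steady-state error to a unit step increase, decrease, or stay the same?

K_d affects only the transient (the s-coefficient); the DC loop gain, and hence e_ss, depends only on K_p.

unchanged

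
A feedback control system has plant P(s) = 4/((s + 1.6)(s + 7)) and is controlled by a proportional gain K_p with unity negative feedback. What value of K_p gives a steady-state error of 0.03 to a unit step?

The loop is type 0, so e_ss(step) = 1/(1 + K_pos) with K_pos = K_p·P(0).
P(0) = 0.3571. Require 1/(1 + K_p·0.3571) = 0.03, so 1 + 0.3571·K_p = 33.33.
K_p = (33.33 − 1)/0.3571 = 90.5.

K_p = 90.5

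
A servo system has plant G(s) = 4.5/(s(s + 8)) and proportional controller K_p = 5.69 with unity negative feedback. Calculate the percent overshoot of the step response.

The closed-loop denominator s² + 8s + 25.61 gives ω_n = √25.61 = 5.06 and ζ = 8/(2ω_n) = 0.7905.
%OS = 100·exp(−πζ/√(1−ζ²)) = 100·exp(−π·0.7905/√0.3751) = 1.73%.

1.73%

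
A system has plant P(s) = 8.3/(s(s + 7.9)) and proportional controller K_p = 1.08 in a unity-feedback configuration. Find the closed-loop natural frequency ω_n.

ω_n = 2.99 rad/s

With unity feedback the closed-loop characteristic equation is s² + 7.9s + 1.08·8.3 = s² + 7.9s + 8.964 = 0.
So ω_n² = 8.964 ⇒ ω_n = 2.994 rad/s, and ζ = 7.9/(2ω_n) = 1.32.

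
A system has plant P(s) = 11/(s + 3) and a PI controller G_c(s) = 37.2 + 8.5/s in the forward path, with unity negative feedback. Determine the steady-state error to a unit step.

The open loop G_c(s)P(s) has a pole at the origin (type 1), so the static position error constant is infinite and e_ss = 1/(1+∞) = 0.

0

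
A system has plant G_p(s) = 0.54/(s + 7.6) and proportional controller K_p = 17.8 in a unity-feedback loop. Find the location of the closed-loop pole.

s = -17.21

Closed-loop transfer function: T(s) = K_p·G_p(s)/(1 + K_p·G_p(s)) = 9.612/(s + 7.6 + 9.612) = 9.612/(s + 17.21).
The closed-loop pole is at s = −17.21.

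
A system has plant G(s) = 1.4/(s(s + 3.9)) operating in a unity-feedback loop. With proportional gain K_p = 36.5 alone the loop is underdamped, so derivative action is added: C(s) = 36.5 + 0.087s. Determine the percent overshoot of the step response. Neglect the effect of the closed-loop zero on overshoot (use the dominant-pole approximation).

Forward path: (36.5 + 0.087s)·1.4/(s(s+3.9)). The closed-loop characteristic equation is s² + (3.9 + 1.4·0.087)s + 1.4·36.5 = 0.
That is s² + 4.022s + 51.1 = 0, so ω_n = 7.148 rad/s and ζ = 4.022/(2·7.148) = 0.2813.
%OS = 100·exp(−πζ/√(1−ζ²)) = 39.8%.

39.8%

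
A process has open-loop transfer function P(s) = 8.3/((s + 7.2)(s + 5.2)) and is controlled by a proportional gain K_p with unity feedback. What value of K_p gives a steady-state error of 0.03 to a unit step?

For a type-0 loop with proportional control, e_ss = 1/(1 + K_p·P(0)).
P(0) = 0.2217. Require 1/(1 + K_p·0.2217) = 0.03, so 1 + 0.2217·K_p = 33.33.
K_p = (33.33 − 1)/0.2217 = 146.

K_p = 146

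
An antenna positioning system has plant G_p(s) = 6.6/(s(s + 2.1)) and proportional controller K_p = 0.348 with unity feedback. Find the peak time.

Closed-loop characteristic equation: s² + 2.1s + 2.297 = 0, so ω_n = 1.516 rad/s and ζ = 2.1/(2·1.516) = 0.6928.
Damped frequency ω_d = ω_n√(1−ζ²) = 1.093 rad/s, so peak time T_p = π/ω_d = 2.87 s.

T_p = 2.87 s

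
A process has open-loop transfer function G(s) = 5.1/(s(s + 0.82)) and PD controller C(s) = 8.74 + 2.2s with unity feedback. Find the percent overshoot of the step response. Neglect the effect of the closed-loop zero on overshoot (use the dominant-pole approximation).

0.143%

Forward path: (8.74 + 2.2s)·5.1/(s(s+0.82)). The closed-loop characteristic equation is s² + (0.82 + 5.1·2.2)s + 5.1·8.74 = 0.
That is s² + 12.04s + 44.57 = 0, so ω_n = 6.676 rad/s and ζ = 12.04/(2·6.676) = 0.9017.
%OS = 100·exp(−πζ/√(1−ζ²)) = 0.143%.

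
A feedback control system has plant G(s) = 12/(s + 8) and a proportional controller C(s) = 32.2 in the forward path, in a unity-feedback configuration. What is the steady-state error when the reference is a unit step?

0.0203

The loop is type 0. Static position error constant K_pos = C(0)·G(0) = 32.2·1.5 = 48.3.
Steady-state error to a unit step: e_ss = 1/(1+K_pos) = 1/49.3 = 0.0203.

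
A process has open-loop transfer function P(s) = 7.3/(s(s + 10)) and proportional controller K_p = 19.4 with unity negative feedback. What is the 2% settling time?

From 1 + K_pP(s) = 0: s² + 10s + 141.6 = 0 ⇒ ω_n = 11.9, ζ = 0.4202.
2% settling time T_s ≈ 4/(ζω_n) = 4/5 = 0.8 s.

T_s ≈ 0.8 s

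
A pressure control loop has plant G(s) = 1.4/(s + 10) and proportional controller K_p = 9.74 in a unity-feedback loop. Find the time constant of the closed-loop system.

τ = 0.0423 s

Closed-loop transfer function: T(s) = K_p·G(s)/(1 + K_p·G(s)) = 13.64/(s + 10 + 13.64) = 13.64/(s + 23.64).
Time constant τ = 1/23.64 = 0.0423 s.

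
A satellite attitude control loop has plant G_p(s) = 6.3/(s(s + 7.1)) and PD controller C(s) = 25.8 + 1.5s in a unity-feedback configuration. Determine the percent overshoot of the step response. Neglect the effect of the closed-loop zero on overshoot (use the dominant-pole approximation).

Forward path: (25.8 + 1.5s)·6.3/(s(s+7.1)). The closed-loop characteristic equation is s² + (7.1 + 6.3·1.5)s + 6.3·25.8 = 0.
That is s² + 16.55s + 162.5 = 0, so ω_n = 12.75 rad/s and ζ = 16.55/(2·12.75) = 0.6491.
%OS = 100·exp(−πζ/√(1−ζ²)) = 6.85%.

6.85%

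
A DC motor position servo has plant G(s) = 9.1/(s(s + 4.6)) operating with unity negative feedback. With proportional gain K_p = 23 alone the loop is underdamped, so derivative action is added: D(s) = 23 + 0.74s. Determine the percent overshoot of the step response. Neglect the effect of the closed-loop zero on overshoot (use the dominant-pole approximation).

26.3%

Forward path: (23 + 0.74s)·9.1/(s(s+4.6)). The closed-loop characteristic equation is s² + (4.6 + 9.1·0.74)s + 9.1·23 = 0.
That is s² + 11.33s + 209.3 = 0, so ω_n = 14.47 rad/s and ζ = 11.33/(2·14.47) = 0.3917.
%OS = 100·exp(−πζ/√(1−ζ²)) = 26.3%.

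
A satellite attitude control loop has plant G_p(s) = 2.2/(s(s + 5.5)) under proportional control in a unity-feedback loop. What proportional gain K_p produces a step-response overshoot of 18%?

K_p = 15

From %OS = 100·exp(−πζ/√(1−ζ²)) = 18%, ζ = −ln(0.18)/√(π²+ln²(0.18)) = 0.4791.
Characteristic equation s² + 5.5s + 2.2K_p = 0 gives ζ = 5.5/(2√(2.2K_p)).
Setting ζ = 0.4791: √(2.2K_p) = 5.5/(2·0.4791) = 5.74, so K_p = 32.95/2.2 = 15.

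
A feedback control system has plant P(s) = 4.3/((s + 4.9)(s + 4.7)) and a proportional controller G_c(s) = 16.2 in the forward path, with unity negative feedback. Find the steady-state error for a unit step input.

0.248

The loop is type 0. Static position error constant K_pos = G_c(0)·P(0) = 16.2·0.1867 = 3.025.
Steady-state error to a unit step: e_ss = 1/(1+K_pos) = 1/4.025 = 0.248.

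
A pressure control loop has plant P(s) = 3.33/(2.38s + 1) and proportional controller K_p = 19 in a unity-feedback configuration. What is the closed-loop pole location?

s = -27

Closed loop: T(s) = K_p·P/(1+K_p·P) = 63.27/(2.38s + 1 + 63.27), with pole at s = −(1 + 63.27)/2.38 = −27.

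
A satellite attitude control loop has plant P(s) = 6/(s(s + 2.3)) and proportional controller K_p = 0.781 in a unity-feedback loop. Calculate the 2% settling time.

Closed-loop characteristic equation: s² + 2.3s + 4.686 = 0, so ω_n = 2.165 rad/s and ζ = 2.3/(2·2.165) = 0.5312.
2% settling time T_s ≈ 4/(ζω_n) = 4/1.15 = 3.48 s.

T_s ≈ 3.48 s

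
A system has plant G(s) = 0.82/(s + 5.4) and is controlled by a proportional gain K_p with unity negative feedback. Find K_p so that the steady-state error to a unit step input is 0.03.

K_p = 213

The loop is type 0, so e_ss(step) = 1/(1 + K_pos) with K_pos = K_p·G(0).
G(0) = 0.1519. Require 1/(1 + K_p·0.1519) = 0.03, so 1 + 0.1519·K_p = 33.33.
K_p = (33.33 − 1)/0.1519 = 213.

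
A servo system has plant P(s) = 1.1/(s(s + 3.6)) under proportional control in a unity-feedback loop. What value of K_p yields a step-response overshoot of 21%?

From %OS = 100·exp(−πζ/√(1−ζ²)) = 21%, ζ = −ln(0.21)/√(π²+ln²(0.21)) = 0.4449.
Characteristic equation s² + 3.6s + 1.1K_p = 0 gives ζ = 3.6/(2√(1.1K_p)).
Setting ζ = 0.4449: √(1.1K_p) = 3.6/(2·0.4449) = 4.046, so K_p = 16.37/1.1 = 14.9.

K_p = 14.9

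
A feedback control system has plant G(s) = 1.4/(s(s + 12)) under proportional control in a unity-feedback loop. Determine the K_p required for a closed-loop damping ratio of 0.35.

Closed-loop characteristic equation: s² + 12s + K_p·1.4 = 0.
So ω_n = √(1.4K_p) and 2ζω_n = 12, giving ζ = 12/(2√(1.4K_p)).
Setting ζ = 0.35: √(1.4K_p) = 12/(2·0.35) = 17.14, so K_p = 293.9/1.4 = 210.

K_p = 210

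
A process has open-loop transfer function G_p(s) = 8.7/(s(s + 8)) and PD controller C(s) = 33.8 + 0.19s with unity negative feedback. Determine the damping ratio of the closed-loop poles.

Forward path: (33.8 + 0.19s)·8.7/(s(s+8)). The closed-loop characteristic equation is s² + (8 + 8.7·0.19)s + 8.7·33.8 = 0.
That is s² + 9.653s + 294.1 = 0, so ω_n = 17.15 rad/s and ζ = 9.653/(2·17.15) = 0.2815.

ζ = 0.281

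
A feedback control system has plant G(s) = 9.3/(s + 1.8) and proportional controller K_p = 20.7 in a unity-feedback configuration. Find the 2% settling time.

Closed-loop transfer function: T(s) = K_p·G(s)/(1 + K_p·G(s)) = 192.5/(s + 1.8 + 192.5) = 192.5/(s + 194.3).
Time constant τ = 1/194.3 = 0.005146 s, so the 2% settling time is about 4τ = 0.0206 s.

T_s ≈ 0.0206 s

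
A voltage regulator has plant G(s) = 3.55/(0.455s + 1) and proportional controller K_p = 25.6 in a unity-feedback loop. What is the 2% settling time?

Closed loop: T(s) = K_p·G/(1+K_p·G) = 90.88/(0.455s + 1 + 90.88), with pole at s = −(1 + 90.88)/0.455 = −201.9.
τ = 1/201.9 = 0.004952 s, so 2% settling time ≈ 4τ = 0.0198 s.

T_s ≈ 0.0198 s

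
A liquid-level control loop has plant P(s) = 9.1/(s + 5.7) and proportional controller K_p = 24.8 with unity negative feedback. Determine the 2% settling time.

T_s ≈ 0.0173 s

Closed-loop transfer function: T(s) = K_p·P(s)/(1 + K_p·P(s)) = 225.7/(s + 5.7 + 225.7) = 225.7/(s + 231.4).
Time constant τ = 1/231.4 = 0.004322 s, so the 2% settling time is about 4τ = 0.0173 s.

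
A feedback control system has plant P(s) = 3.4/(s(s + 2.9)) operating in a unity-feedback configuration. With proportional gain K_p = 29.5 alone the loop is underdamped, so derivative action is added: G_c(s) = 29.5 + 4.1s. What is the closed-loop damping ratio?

ζ = 0.841

Forward path: (29.5 + 4.1s)·3.4/(s(s+2.9)). The closed-loop characteristic equation is s² + (2.9 + 3.4·4.1)s + 3.4·29.5 = 0.
That is s² + 16.84s + 100.3 = 0, so ω_n = 10.01 rad/s and ζ = 16.84/(2·10.01) = 0.8407.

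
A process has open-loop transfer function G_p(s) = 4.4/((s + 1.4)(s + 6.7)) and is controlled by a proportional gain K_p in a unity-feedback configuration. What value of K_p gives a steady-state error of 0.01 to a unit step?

Steady-state error for a unit step on this type-0 loop is 1/(1 + K_p·G_p(0)).
G_p(0) = 0.4691. Require 1/(1 + K_p·0.4691) = 0.01, so 1 + 0.4691·K_p = 100.
K_p = (100 − 1)/0.4691 = 211.

K_p = 211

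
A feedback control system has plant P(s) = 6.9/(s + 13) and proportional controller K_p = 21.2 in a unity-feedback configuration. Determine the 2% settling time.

Closed-loop transfer function: T(s) = K_p·P(s)/(1 + K_p·P(s)) = 146.3/(s + 13 + 146.3) = 146.3/(s + 159.3).
Time constant τ = 1/159.3 = 0.006278 s, so the 2% settling time is about 4τ = 0.0251 s.

T_s ≈ 0.0251 s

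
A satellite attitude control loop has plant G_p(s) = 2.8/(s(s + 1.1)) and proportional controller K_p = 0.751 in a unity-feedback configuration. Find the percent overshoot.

The closed-loop denominator s² + 1.1s + 2.103 gives ω_n = √2.103 = 1.45 and ζ = 1.1/(2ω_n) = 0.3793.
%OS = 100·exp(−πζ/√(1−ζ²)) = 100·exp(−π·0.3793/√0.8561) = 27.6%.

27.6%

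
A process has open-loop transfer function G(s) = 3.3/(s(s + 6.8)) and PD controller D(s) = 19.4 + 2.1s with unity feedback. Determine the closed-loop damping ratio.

Forward path: (19.4 + 2.1s)·3.3/(s(s+6.8)). The closed-loop characteristic equation is s² + (6.8 + 3.3·2.1)s + 3.3·19.4 = 0.
That is s² + 13.73s + 64.02 = 0, so ω_n = 8.001 rad/s and ζ = 13.73/(2·8.001) = 0.858.

ζ = 0.858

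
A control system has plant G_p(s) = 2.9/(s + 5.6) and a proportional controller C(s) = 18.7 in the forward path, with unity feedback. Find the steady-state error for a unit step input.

The loop is type 0. Static position error constant K_pos = C(0)·G_p(0) = 18.7·0.5179 = 9.684.
Steady-state error to a unit step: e_ss = 1/(1+K_pos) = 1/10.68 = 0.0936.

0.0936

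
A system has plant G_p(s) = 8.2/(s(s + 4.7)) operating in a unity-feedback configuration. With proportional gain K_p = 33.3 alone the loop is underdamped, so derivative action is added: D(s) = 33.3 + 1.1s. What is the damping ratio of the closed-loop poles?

ζ = 0.415

Forward path: (33.3 + 1.1s)·8.2/(s(s+4.7)). The closed-loop characteristic equation is s² + (4.7 + 8.2·1.1)s + 8.2·33.3 = 0.
That is s² + 13.72s + 273.1 = 0, so ω_n = 16.52 rad/s and ζ = 13.72/(2·16.52) = 0.4151.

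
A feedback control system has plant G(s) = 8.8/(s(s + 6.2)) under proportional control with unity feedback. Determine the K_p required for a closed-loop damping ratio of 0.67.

Closed-loop characteristic equation: s² + 6.2s + K_p·8.8 = 0.
So ω_n = √(8.8K_p) and 2ζω_n = 6.2, giving ζ = 6.2/(2√(8.8K_p)).
Setting ζ = 0.67: √(8.8K_p) = 6.2/(2·0.67) = 4.627, so K_p = 21.41/8.8 = 2.43.

K_p = 2.43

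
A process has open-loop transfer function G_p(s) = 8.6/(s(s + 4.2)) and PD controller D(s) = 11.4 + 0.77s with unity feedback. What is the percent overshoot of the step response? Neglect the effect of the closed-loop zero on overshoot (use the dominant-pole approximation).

12.9%

Forward path: (11.4 + 0.77s)·8.6/(s(s+4.2)). The closed-loop characteristic equation is s² + (4.2 + 8.6·0.77)s + 8.6·11.4 = 0.
That is s² + 10.82s + 98.04 = 0, so ω_n = 9.902 rad/s and ζ = 10.82/(2·9.902) = 0.5465.
%OS = 100·exp(−πζ/√(1−ζ²)) = 12.9%.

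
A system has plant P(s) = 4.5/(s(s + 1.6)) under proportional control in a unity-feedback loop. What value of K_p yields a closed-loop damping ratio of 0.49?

Closed-loop characteristic equation: s² + 1.6s + K_p·4.5 = 0.
So ω_n = √(4.5K_p) and 2ζω_n = 1.6, giving ζ = 1.6/(2√(4.5K_p)).
Setting ζ = 0.49: √(4.5K_p) = 1.6/(2·0.49) = 1.633, so K_p = 2.666/4.5 = 0.592.

K_p = 0.592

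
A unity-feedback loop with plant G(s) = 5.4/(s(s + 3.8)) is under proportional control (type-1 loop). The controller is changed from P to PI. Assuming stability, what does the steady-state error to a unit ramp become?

0

The integrator raises the loop to type 2, so K_v → ∞ and e_ss to a ramp is zero.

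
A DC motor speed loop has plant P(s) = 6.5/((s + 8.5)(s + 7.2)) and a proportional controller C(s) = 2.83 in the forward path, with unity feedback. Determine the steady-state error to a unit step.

0.769

The loop is type 0. Static position error constant K_pos = C(0)·P(0) = 2.83·0.1062 = 0.3006.
Steady-state error to a unit step: e_ss = 1/(1+K_pos) = 1/1.301 = 0.769.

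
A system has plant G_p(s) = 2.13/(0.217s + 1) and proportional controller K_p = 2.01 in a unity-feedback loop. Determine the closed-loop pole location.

Closed loop: T(s) = K_p·G_p/(1+K_p·G_p) = 4.281/(0.217s + 1 + 4.281), with pole at s = −(1 + 4.281)/0.217 = −24.34.

s = -24.34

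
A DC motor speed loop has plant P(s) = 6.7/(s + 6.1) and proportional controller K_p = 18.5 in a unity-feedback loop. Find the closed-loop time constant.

τ = 0.00769 s

Closed-loop transfer function: T(s) = K_p·P(s)/(1 + K_p·P(s)) = 124/(s + 6.1 + 124) = 124/(s + 130.1).
Time constant τ = 1/130.1 = 0.00769 s.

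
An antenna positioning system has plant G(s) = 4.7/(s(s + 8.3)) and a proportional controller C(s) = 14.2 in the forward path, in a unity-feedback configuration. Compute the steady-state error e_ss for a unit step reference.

0

The open loop C(s)G(s) has a pole at the origin (type 1), so the static position error constant is infinite and e_ss = 1/(1+∞) = 0.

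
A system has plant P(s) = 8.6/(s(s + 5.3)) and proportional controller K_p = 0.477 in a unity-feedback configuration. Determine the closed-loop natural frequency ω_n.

ω_n = 2.03 rad/s

With unity feedback the closed-loop characteristic equation is s² + 5.3s + 0.477·8.6 = s² + 5.3s + 4.102 = 0.
So ω_n² = 4.102 ⇒ ω_n = 2.025 rad/s, and ζ = 5.3/(2ω_n) = 1.31.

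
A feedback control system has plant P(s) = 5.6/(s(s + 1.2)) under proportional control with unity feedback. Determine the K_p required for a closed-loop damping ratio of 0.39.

Closed-loop characteristic equation: s² + 1.2s + K_p·5.6 = 0.
So ω_n = √(5.6K_p) and 2ζω_n = 1.2, giving ζ = 1.2/(2√(5.6K_p)).
Setting ζ = 0.39: √(5.6K_p) = 1.2/(2·0.39) = 1.538, so K_p = 2.367/5.6 = 0.423.

K_p = 0.423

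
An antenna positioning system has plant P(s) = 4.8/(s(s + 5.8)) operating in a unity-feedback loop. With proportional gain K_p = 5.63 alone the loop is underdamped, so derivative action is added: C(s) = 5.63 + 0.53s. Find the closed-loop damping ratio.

ζ = 0.803

Forward path: (5.63 + 0.53s)·4.8/(s(s+5.8)). The closed-loop characteristic equation is s² + (5.8 + 4.8·0.53)s + 4.8·5.63 = 0.
That is s² + 8.344s + 27.02 = 0, so ω_n = 5.198 rad/s and ζ = 8.344/(2·5.198) = 0.8025.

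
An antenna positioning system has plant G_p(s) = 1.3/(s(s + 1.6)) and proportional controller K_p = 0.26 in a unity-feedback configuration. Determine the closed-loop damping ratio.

1 + K_p·G_p(s) = 0 gives s² + 1.6s + 0.338 = 0.
So ω_n² = 0.338 ⇒ ω_n = 0.5814 rad/s, and ζ = 1.6/(2ω_n) = 1.38.

ζ = 1.38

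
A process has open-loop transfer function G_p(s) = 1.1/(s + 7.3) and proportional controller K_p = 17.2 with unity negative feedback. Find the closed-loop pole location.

Closed-loop transfer function: T(s) = K_p·G_p(s)/(1 + K_p·G_p(s)) = 18.92/(s + 7.3 + 18.92) = 18.92/(s + 26.22).
The closed-loop pole is at s = −26.22.

s = -26.22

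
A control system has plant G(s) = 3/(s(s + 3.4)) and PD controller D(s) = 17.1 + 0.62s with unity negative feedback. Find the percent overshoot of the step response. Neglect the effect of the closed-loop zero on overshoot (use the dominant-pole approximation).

28.9%

Forward path: (17.1 + 0.62s)·3/(s(s+3.4)). The closed-loop characteristic equation is s² + (3.4 + 3·0.62)s + 3·17.1 = 0.
That is s² + 5.26s + 51.3 = 0, so ω_n = 7.162 rad/s and ζ = 5.26/(2·7.162) = 0.3672.
%OS = 100·exp(−πζ/√(1−ζ²)) = 28.9%.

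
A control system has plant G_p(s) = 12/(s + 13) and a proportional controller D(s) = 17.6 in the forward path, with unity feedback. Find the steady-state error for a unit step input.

The loop is type 0. Static position error constant K_pos = D(0)·G_p(0) = 17.6·0.9231 = 16.25.
Steady-state error to a unit step: e_ss = 1/(1+K_pos) = 1/17.25 = 0.058.

0.058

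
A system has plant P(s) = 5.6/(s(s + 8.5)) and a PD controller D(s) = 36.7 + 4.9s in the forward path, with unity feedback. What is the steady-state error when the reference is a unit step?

0

The open loop D(s)P(s) has a pole at the origin (type 1), so the static position error constant is infinite and e_ss = 1/(1+∞) = 0.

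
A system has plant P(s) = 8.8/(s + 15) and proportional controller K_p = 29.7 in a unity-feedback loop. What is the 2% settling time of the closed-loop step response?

Closed-loop transfer function: T(s) = K_p·P(s)/(1 + K_p·P(s)) = 261.4/(s + 15 + 261.4) = 261.4/(s + 276.4).
Time constant τ = 1/276.4 = 0.003618 s, so the 2% settling time is about 4τ = 0.0145 s.

T_s ≈ 0.0145 s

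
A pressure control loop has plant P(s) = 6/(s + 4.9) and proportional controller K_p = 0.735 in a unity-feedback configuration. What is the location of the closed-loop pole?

Closed-loop transfer function: T(s) = K_p·P(s)/(1 + K_p·P(s)) = 4.41/(s + 4.9 + 4.41) = 4.41/(s + 9.31).
The closed-loop pole is at s = −9.31.

s = -9.31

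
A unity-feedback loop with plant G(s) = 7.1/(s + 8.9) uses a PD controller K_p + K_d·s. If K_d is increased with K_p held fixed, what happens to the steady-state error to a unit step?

K_d affects only the transient (the s-coefficient); the DC loop gain, and hence e_ss, depends only on K_p.

unchanged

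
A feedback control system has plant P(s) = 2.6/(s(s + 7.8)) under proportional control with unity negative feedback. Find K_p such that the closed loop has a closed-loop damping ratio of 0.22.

Closed-loop characteristic equation: s² + 7.8s + K_p·2.6 = 0.
So ω_n = √(2.6K_p) and 2ζω_n = 7.8, giving ζ = 7.8/(2√(2.6K_p)).
Setting ζ = 0.22: √(2.6K_p) = 7.8/(2·0.22) = 17.73, so K_p = 314.3/2.6 = 121.

K_p = 121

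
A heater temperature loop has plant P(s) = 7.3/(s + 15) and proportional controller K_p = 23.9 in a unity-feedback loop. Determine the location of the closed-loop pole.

Closed-loop transfer function: T(s) = K_p·P(s)/(1 + K_p·P(s)) = 174.5/(s + 15 + 174.5) = 174.5/(s + 189.5).
The closed-loop pole is at s = −189.5.

s = -189.5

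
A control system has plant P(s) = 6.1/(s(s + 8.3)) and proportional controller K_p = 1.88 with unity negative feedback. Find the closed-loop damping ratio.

ζ = 1.23

1 + K_p·P(s) = 0 gives s² + 8.3s + 11.47 = 0.
So ω_n² = 11.47 ⇒ ω_n = 3.386 rad/s, and ζ = 8.3/(2ω_n) = 1.23.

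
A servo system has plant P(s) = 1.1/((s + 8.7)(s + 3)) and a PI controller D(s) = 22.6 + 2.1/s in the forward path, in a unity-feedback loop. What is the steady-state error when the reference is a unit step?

The open loop D(s)P(s) has a pole at the origin (type 1), so the static position error constant is infinite and e_ss = 1/(1+∞) = 0.

0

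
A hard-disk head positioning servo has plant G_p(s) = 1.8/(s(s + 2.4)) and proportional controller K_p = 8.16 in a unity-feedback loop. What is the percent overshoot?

The closed-loop denominator s² + 2.4s + 14.69 gives ω_n = √14.69 = 3.832 and ζ = 2.4/(2ω_n) = 0.3131.
%OS = 100·exp(−πζ/√(1−ζ²)) = 100·exp(−π·0.3131/√0.902) = 35.5%.

35.5%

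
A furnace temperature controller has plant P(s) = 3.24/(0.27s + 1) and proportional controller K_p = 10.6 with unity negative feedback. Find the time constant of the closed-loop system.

τ = 0.00764 s

Closed loop: T(s) = K_p·P/(1+K_p·P) = 34.34/(0.27s + 1 + 34.34), with pole at s = −(1 + 34.34)/0.27 = −130.9.
Closed-loop time constant τ = 1/130.9 = 0.00764 s.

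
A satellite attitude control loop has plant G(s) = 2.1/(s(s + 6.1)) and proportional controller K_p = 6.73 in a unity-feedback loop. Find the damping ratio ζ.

ζ = 0.811

The closed-loop denominator is s(s+6.1) + 6.73·2.1 = s² + 6.1s + 14.13.
So ω_n² = 14.13 ⇒ ω_n = 3.759 rad/s, and ζ = 6.1/(2ω_n) = 0.811.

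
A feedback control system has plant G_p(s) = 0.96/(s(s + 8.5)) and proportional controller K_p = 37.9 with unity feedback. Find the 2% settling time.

The closed-loop denominator s² + 8.5s + 36.38 gives ω_n = √36.38 = 6.032 and ζ = 8.5/(2ω_n) = 0.7046.
2% settling time T_s ≈ 4/(ζω_n) = 4/4.25 = 0.941 s.

T_s ≈ 0.941 s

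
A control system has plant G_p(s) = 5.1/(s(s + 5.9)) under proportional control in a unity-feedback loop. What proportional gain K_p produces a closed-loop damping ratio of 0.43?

Closed-loop characteristic equation: s² + 5.9s + K_p·5.1 = 0.
So ω_n = √(5.1K_p) and 2ζω_n = 5.9, giving ζ = 5.9/(2√(5.1K_p)).
Setting ζ = 0.43: √(5.1K_p) = 5.9/(2·0.43) = 6.86, so K_p = 47.07/5.1 = 9.23.

K_p = 9.23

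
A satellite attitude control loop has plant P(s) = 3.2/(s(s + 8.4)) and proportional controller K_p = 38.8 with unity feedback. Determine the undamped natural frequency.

ω_n = 11.1 rad/s

1 + K_p·P(s) = 0 gives s² + 8.4s + 124.2 = 0.
So ω_n² = 124.2 ⇒ ω_n = 11.14 rad/s, and ζ = 8.4/(2ω_n) = 0.377.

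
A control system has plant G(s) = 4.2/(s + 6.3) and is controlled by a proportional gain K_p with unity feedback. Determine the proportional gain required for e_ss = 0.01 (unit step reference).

Steady-state error for a unit step on this type-0 loop is 1/(1 + K_p·G(0)).
G(0) = 0.6667. Require 1/(1 + K_p·0.6667) = 0.01, so 1 + 0.6667·K_p = 100.
K_p = (100 − 1)/0.6667 = 148.

K_p = 148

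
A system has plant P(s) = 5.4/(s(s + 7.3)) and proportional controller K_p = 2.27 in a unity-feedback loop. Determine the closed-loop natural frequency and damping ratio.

ω_n = 3.5 rad/s, ζ = 1.04

With unity feedback the closed-loop characteristic equation is s² + 7.3s + 2.27·5.4 = s² + 7.3s + 12.26 = 0.
So ω_n² = 12.26 ⇒ ω_n = 3.501 rad/s, and ζ = 7.3/(2ω_n) = 1.04.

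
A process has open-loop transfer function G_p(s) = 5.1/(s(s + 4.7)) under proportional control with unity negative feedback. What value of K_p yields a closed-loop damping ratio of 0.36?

K_p = 8.36

Closed-loop characteristic equation: s² + 4.7s + K_p·5.1 = 0.
So ω_n = √(5.1K_p) and 2ζω_n = 4.7, giving ζ = 4.7/(2√(5.1K_p)).
Setting ζ = 0.36: √(5.1K_p) = 4.7/(2·0.36) = 6.528, so K_p = 42.61/5.1 = 8.36.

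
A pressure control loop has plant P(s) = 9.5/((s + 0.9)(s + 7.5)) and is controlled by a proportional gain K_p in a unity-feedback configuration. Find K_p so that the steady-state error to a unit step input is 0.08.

K_p = 8.17

Steady-state error for a unit step on this type-0 loop is 1/(1 + K_p·P(0)).
P(0) = 1.407. Require 1/(1 + K_p·1.407) = 0.08, so 1 + 1.407·K_p = 12.5.
K_p = (12.5 − 1)/1.407 = 8.17.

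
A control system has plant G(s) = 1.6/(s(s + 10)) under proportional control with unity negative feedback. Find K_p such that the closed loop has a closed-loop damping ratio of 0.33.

K_p = 143

Closed-loop characteristic equation: s² + 10s + K_p·1.6 = 0.
So ω_n = √(1.6K_p) and 2ζω_n = 10, giving ζ = 10/(2√(1.6K_p)).
Setting ζ = 0.33: √(1.6K_p) = 10/(2·0.33) = 15.15, so K_p = 229.6/1.6 = 143.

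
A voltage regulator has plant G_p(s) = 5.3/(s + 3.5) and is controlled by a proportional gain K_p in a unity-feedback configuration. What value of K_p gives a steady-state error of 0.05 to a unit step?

K_p = 12.5

The loop is type 0, so e_ss(step) = 1/(1 + K_pos) with K_pos = K_p·G_p(0).
G_p(0) = 1.514. Require 1/(1 + K_p·1.514) = 0.05, so 1 + 1.514·K_p = 20.
K_p = (20 − 1)/1.514 = 12.5.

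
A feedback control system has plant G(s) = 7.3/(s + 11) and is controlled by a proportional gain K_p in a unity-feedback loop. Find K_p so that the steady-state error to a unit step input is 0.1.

Steady-state error for a unit step on this type-0 loop is 1/(1 + K_p·G(0)).
G(0) = 0.6636. Require 1/(1 + K_p·0.6636) = 0.1, so 1 + 0.6636·K_p = 10.
K_p = (10 − 1)/0.6636 = 13.6.

K_p = 13.6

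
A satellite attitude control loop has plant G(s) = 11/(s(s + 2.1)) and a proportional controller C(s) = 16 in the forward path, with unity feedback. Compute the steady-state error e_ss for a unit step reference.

0

The open loop C(s)G(s) has a pole at the origin (type 1), so the static position error constant is infinite and e_ss = 1/(1+∞) = 0.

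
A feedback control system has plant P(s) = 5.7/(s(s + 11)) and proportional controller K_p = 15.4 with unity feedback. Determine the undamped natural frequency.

ω_n = 9.37 rad/s

The closed-loop denominator is s(s+11) + 15.4·5.7 = s² + 11s + 87.78.
So ω_n² = 87.78 ⇒ ω_n = 9.369 rad/s, and ζ = 11/(2ω_n) = 0.587.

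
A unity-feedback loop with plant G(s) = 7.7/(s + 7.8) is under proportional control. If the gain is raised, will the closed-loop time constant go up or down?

The closed-loop bandwidth 7.8+K_p·7.7 grows with K_p, so τ shrinks.

decrease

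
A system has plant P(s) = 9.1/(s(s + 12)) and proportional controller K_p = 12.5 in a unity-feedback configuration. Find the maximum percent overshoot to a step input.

The closed-loop denominator s² + 12s + 113.8 gives ω_n = √113.8 = 10.67 and ζ = 12/(2ω_n) = 0.5626.
%OS = 100·exp(−πζ/√(1−ζ²)) = 100·exp(−π·0.5626/√0.6835) = 11.8%.

11.8%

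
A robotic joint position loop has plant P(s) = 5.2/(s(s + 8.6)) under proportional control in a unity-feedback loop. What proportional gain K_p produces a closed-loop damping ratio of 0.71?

Closed-loop characteristic equation: s² + 8.6s + K_p·5.2 = 0.
So ω_n = √(5.2K_p) and 2ζω_n = 8.6, giving ζ = 8.6/(2√(5.2K_p)).
Setting ζ = 0.71: √(5.2K_p) = 8.6/(2·0.71) = 6.056, so K_p = 36.68/5.2 = 7.05.

K_p = 7.05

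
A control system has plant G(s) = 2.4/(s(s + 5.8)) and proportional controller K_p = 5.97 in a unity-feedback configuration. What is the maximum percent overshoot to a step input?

Closed-loop characteristic equation: s² + 5.8s + 14.33 = 0, so ω_n = 3.785 rad/s and ζ = 5.8/(2·3.785) = 0.7661.
%OS = 100·exp(−πζ/√(1−ζ²)) = 100·exp(−π·0.7661/√0.413) = 2.36%.

2.36%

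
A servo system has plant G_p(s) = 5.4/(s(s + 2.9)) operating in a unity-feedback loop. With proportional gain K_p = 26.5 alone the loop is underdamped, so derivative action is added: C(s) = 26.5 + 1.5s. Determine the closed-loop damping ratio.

Forward path: (26.5 + 1.5s)·5.4/(s(s+2.9)). The closed-loop characteristic equation is s² + (2.9 + 5.4·1.5)s + 5.4·26.5 = 0.
That is s² + 11s + 143.1 = 0, so ω_n = 11.96 rad/s and ζ = 11/(2·11.96) = 0.4598.

ζ = 0.46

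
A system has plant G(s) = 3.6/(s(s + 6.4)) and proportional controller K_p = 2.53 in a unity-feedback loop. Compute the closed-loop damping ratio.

ζ = 1.06

With unity feedback the closed-loop characteristic equation is s² + 6.4s + 2.53·3.6 = s² + 6.4s + 9.108 = 0.
Matching s² + 2ζω_n s + ω_n²: ω_n = √9.108 = 3.018 rad/s and 2ζω_n = 6.4, so ζ = 6.4/(2·3.018) = 1.06.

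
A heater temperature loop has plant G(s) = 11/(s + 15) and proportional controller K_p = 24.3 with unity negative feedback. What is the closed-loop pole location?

Closed-loop transfer function: T(s) = K_p·G(s)/(1 + K_p·G(s)) = 267.3/(s + 15 + 267.3) = 267.3/(s + 282.3).
The closed-loop pole is at s = −282.3.

s = -282.3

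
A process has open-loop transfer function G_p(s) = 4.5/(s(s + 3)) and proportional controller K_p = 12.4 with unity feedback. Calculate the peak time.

The closed-loop denominator s² + 3s + 55.8 gives ω_n = √55.8 = 7.47 and ζ = 3/(2ω_n) = 0.2008.
Damped frequency ω_d = ω_n√(1−ζ²) = 7.318 rad/s, so peak time T_p = π/ω_d = 0.429 s.

T_p = 0.429 s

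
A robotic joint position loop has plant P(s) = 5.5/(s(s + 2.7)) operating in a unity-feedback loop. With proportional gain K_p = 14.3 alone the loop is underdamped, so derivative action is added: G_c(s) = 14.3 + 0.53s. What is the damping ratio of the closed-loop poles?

Forward path: (14.3 + 0.53s)·5.5/(s(s+2.7)). The closed-loop characteristic equation is s² + (2.7 + 5.5·0.53)s + 5.5·14.3 = 0.
That is s² + 5.615s + 78.65 = 0, so ω_n = 8.868 rad/s and ζ = 5.615/(2·8.868) = 0.3166.

ζ = 0.317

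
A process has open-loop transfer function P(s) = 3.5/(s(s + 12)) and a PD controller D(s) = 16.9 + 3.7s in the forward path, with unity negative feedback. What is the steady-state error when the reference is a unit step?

0

The open loop D(s)P(s) has a pole at the origin (type 1), so the static position error constant is infinite and e_ss = 1/(1+∞) = 0.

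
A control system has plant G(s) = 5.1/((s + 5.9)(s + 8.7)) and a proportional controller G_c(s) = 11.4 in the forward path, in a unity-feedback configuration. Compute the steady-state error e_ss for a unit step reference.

The loop is type 0. Static position error constant K_pos = G_c(0)·G(0) = 11.4·0.09936 = 1.133.
Steady-state error to a unit step: e_ss = 1/(1+K_pos) = 1/2.133 = 0.469.

0.469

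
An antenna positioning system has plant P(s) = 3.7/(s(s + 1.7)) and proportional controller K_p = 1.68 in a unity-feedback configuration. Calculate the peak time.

T_p = 1.34 s

The closed-loop denominator s² + 1.7s + 6.216 gives ω_n = √6.216 = 2.493 and ζ = 1.7/(2ω_n) = 0.3409.
Damped frequency ω_d = ω_n√(1−ζ²) = 2.344 rad/s, so peak time T_p = π/ω_d = 1.34 s.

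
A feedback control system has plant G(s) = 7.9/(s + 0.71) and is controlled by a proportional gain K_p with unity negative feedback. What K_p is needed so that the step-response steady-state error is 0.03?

K_p = 2.91

Steady-state error for a unit step on this type-0 loop is 1/(1 + K_p·G(0)).
G(0) = 11.13. Require 1/(1 + K_p·11.13) = 0.03, so 1 + 11.13·K_p = 33.33.
K_p = (33.33 − 1)/11.13 = 2.91.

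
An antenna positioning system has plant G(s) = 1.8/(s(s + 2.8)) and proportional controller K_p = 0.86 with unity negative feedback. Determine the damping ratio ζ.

ζ = 1.13

1 + K_p·G(s) = 0 gives s² + 2.8s + 1.548 = 0.
Matching s² + 2ζω_n s + ω_n²: ω_n = √1.548 = 1.244 rad/s and 2ζω_n = 2.8, so ζ = 2.8/(2·1.244) = 1.13.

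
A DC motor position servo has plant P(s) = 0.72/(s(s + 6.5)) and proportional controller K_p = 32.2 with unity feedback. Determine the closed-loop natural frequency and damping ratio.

1 + K_p·P(s) = 0 gives s² + 6.5s + 23.18 = 0.
Matching s² + 2ζω_n s + ω_n²: ω_n = √23.18 = 4.815 rad/s and 2ζω_n = 6.5, so ζ = 6.5/(2·4.815) = 0.675.

ω_n = 4.81 rad/s, ζ = 0.675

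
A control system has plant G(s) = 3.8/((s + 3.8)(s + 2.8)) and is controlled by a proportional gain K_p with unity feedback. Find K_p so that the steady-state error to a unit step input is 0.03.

K_p = 90.5

The loop is type 0, so e_ss(step) = 1/(1 + K_pos) with K_pos = K_p·G(0).
G(0) = 0.3571. Require 1/(1 + K_p·0.3571) = 0.03, so 1 + 0.3571·K_p = 33.33.
K_p = (33.33 − 1)/0.3571 = 90.5.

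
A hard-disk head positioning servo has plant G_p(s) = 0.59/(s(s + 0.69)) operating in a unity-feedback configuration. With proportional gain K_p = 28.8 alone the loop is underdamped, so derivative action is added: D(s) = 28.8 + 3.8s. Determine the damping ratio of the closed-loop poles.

Forward path: (28.8 + 3.8s)·0.59/(s(s+0.69)). The closed-loop characteristic equation is s² + (0.69 + 0.59·3.8)s + 0.59·28.8 = 0.
That is s² + 2.932s + 16.99 = 0, so ω_n = 4.122 rad/s and ζ = 2.932/(2·4.122) = 0.3556.

ζ = 0.356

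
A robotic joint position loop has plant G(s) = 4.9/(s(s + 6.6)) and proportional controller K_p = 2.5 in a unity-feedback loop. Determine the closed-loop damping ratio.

With unity feedback the closed-loop characteristic equation is s² + 6.6s + 2.5·4.9 = s² + 6.6s + 12.25 = 0.
Matching s² + 2ζω_n s + ω_n²: ω_n = √12.25 = 3.5 rad/s and 2ζω_n = 6.6, so ζ = 6.6/(2·3.5) = 0.943.

ζ = 0.943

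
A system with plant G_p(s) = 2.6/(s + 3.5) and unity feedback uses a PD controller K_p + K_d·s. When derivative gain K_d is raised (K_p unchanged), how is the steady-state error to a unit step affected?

At s = 0 the derivative term contributes nothing: C(0) = K_p regardless of K_d, so K_pos = K_p·G_p(0) and e_ss are unchanged.

unchanged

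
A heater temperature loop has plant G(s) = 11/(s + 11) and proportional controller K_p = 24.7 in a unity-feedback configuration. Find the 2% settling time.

Closed-loop transfer function: T(s) = K_p·G(s)/(1 + K_p·G(s)) = 271.7/(s + 11 + 271.7) = 271.7/(s + 282.7).
Time constant τ = 1/282.7 = 0.003537 s, so the 2% settling time is about 4τ = 0.0141 s.

T_s ≈ 0.0141 s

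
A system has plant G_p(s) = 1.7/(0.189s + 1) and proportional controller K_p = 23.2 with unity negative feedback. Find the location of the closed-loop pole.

Closed loop: T(s) = K_p·G_p/(1+K_p·G_p) = 39.44/(0.189s + 1 + 39.44), with pole at s = −(1 + 39.44)/0.189 = −214.

s = -214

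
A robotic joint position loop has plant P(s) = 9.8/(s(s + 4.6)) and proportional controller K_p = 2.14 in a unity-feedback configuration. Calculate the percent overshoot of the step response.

16.1%

The closed-loop denominator s² + 4.6s + 20.97 gives ω_n = √20.97 = 4.58 and ζ = 4.6/(2ω_n) = 0.5022.
%OS = 100·exp(−πζ/√(1−ζ²)) = 100·exp(−π·0.5022/√0.7478) = 16.1%.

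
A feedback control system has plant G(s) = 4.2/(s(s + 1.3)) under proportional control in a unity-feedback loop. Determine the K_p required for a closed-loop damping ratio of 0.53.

Closed-loop characteristic equation: s² + 1.3s + K_p·4.2 = 0.
So ω_n = √(4.2K_p) and 2ζω_n = 1.3, giving ζ = 1.3/(2√(4.2K_p)).
Setting ζ = 0.53: √(4.2K_p) = 1.3/(2·0.53) = 1.226, so K_p = 1.504/4.2 = 0.358.

K_p = 0.358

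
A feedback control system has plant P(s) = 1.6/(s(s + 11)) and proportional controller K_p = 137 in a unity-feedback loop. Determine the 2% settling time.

T_s ≈ 0.727 s

Closed-loop characteristic equation: s² + 11s + 219.2 = 0, so ω_n = 14.81 rad/s and ζ = 11/(2·14.81) = 0.3715.
2% settling time T_s ≈ 4/(ζω_n) = 4/5.5 = 0.727 s.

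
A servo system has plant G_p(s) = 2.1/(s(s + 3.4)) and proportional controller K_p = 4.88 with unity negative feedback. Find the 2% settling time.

T_s ≈ 2.35 s

The closed-loop denominator s² + 3.4s + 10.25 gives ω_n = √10.25 = 3.201 and ζ = 3.4/(2ω_n) = 0.531.
2% settling time T_s ≈ 4/(ζω_n) = 4/1.7 = 2.35 s.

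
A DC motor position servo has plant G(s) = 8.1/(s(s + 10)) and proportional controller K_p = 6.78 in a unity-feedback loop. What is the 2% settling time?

T_s ≈ 0.8 s

The closed-loop denominator s² + 10s + 54.92 gives ω_n = √54.92 = 7.411 and ζ = 10/(2ω_n) = 0.6747.
2% settling time T_s ≈ 4/(ζω_n) = 4/5 = 0.8 s.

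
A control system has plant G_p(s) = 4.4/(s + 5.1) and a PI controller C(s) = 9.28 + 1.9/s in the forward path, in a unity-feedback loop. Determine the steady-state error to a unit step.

The open loop C(s)G_p(s) has a pole at the origin (type 1), so the static position error constant is infinite and e_ss = 1/(1+∞) = 0.

0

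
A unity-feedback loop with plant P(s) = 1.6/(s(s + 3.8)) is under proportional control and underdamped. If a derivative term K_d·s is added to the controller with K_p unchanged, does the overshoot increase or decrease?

decrease

The derivative term adds K·K_d to the s-coefficient of the characteristic equation, raising 2ζω_n while ω_n is unchanged; ζ increases, so overshoot decreases.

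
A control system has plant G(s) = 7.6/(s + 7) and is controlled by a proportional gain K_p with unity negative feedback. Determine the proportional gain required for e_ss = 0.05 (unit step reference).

The loop is type 0, so e_ss(step) = 1/(1 + K_pos) with K_pos = K_p·G(0).
G(0) = 1.086. Require 1/(1 + K_p·1.086) = 0.05, so 1 + 1.086·K_p = 20.
K_p = (20 − 1)/1.086 = 17.5.

K_p = 17.5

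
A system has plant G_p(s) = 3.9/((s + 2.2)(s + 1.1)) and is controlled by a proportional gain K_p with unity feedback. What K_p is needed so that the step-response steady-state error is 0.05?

For a type-0 loop with proportional control, e_ss = 1/(1 + K_p·G_p(0)).
G_p(0) = 1.612. Require 1/(1 + K_p·1.612) = 0.05, so 1 + 1.612·K_p = 20.
K_p = (20 − 1)/1.612 = 11.8.

K_p = 11.8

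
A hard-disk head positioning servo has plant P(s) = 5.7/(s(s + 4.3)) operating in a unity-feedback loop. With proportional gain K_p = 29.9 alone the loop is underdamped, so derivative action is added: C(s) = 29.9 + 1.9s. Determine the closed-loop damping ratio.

ζ = 0.579

Forward path: (29.9 + 1.9s)·5.7/(s(s+4.3)). The closed-loop characteristic equation is s² + (4.3 + 5.7·1.9)s + 5.7·29.9 = 0.
That is s² + 15.13s + 170.4 = 0, so ω_n = 13.05 rad/s and ζ = 15.13/(2·13.05) = 0.5795.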